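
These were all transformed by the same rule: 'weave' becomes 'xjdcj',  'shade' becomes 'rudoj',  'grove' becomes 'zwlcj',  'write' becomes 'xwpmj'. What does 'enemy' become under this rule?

jqjvn

w(22)→x(23) and e(4)→j(9) fit y≡21x+3 (mod 26); the inverse of 21 mod 26 is 5. This is an affine cipher: with a=0,…,z=25, each position x becomes (21x+3) mod 26.
On enemy: e(4)→21·4+3≡9=j; n(13)→21·13+3≡16=q; e(4)→21·4+3≡9=j; m(12)→21·12+3≡21=v; y(24)→21·24+3≡13=n (all mod 26).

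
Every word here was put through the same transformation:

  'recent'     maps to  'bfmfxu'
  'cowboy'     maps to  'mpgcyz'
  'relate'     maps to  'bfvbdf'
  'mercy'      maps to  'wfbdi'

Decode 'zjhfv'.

It's a Vigenère-style cipher with numeric key [10,1]: position i shifts by key[i mod 2].
Decoding zjhfv: z−10=p, j−1=i, h−10=x, f−1=e, v−10=l.

pixel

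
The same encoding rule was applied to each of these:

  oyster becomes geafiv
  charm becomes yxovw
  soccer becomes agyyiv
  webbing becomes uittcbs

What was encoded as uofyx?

o(14)→g(6) and y(24)→e(4) fit y≡5x+14 (mod 26); the inverse of 5 mod 26 is 21. Each letter's alphabet position (a=0..z=25) is mapped through 5·x+14 mod 26 — an affine cipher.
Undoing it on uofyx: u(20)→21·(20−14)≡22=w; o(14)→21·(14−14)≡0=a; f(5)→21·(5−14)≡19=t; y(24)→21·(24−14)≡2=c; x(23)→21·(23−14)≡7=h (all mod 26).

watch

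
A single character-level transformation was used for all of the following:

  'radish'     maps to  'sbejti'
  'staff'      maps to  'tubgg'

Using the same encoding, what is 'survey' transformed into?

tvswfz

This is a Caesar cipher with shift 1.
For survey: s+1=t, u+1=v, r+1=s, v+1=w, e+1=f, y+1=z.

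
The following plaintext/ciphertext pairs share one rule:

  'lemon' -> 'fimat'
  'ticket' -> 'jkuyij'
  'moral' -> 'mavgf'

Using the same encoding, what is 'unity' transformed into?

l(11)→f(5) and e(4)→i(8) fit y≡7x+6 (mod 26); the inverse of 7 mod 26 is 15. This is an affine cipher: with a=0,…,z=25, each position x becomes (7x+6) mod 26.
On unity: u(20)→7·20+6≡16=q; n(13)→7·13+6≡19=t; i(8)→7·8+6≡10=k; t(19)→7·19+6≡9=j; y(24)→7·24+6≡18=s (all mod 26).

qtkjs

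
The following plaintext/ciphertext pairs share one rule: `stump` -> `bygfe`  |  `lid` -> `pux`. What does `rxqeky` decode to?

The word is reversed, then every letter is shifted forward by 12.
Decoding rxqeky: shift back: r−12=f, x−12=l, q−12=e, e−12=s, k−12=y, y−12=m → flesym; then reverse → myself.

myself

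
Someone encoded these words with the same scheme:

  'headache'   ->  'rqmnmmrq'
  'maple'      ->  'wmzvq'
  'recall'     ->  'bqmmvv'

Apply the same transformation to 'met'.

wqd

Vowels shift forward by 12 and consonants shift forward by 10.
For met: m(cons)+10=w, e(vowel)+12=q, t(cons)+10=d.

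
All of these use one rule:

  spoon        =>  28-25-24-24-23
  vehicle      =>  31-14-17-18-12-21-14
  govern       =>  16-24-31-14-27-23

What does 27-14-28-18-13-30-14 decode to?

residue

s is letter #19 and maps to 28: an offset of 9. Letters become their 1-based position plus 9 (so a→10, b→11, …).
Decoding 27-14-28-18-13-30-14: 27→(27−9)÷1=18=r, 14→(14−9)÷1=5=e, 28→(28−9)÷1=19=s, 18→(18−9)÷1=9=i, 13→(13−9)÷1=4=d, 30→(30−9)÷1=21=u, 14→(14−9)÷1=5=e.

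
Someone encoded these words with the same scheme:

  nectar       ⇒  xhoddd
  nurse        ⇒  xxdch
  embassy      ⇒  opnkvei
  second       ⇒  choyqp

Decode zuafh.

Shifts by position in nectar: pos 0: n→x (+10), pos 1: e→h (+3), pos 2: c→o (+12), pos 3: t→d (+10), pos 4: a→d (+3), pos 5: r→d (+12) — repeating every 3. It's a Vigenère-style cipher with numeric key [10,3,12]: position i shifts by key[i mod 3].
Undoing it on zuafh: z−10=p, u−3=r, a−12=o, f−10=v, h−3=e.

prove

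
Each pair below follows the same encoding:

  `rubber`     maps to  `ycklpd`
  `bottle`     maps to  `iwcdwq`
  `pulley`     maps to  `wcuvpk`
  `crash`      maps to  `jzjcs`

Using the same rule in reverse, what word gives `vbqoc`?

other

In rubber: r→y is +7, u→c is +8, b→k is +9, b→l is +10 — the shift increases by 1 each position. Each letter shifts forward by (position + 7), i.e. 7, 8, 9, … — the shift grows by one for each successive letter.
Decoding vbqoc: v−7=o, b−8=t, q−9=h, o−10=e, c−11=r.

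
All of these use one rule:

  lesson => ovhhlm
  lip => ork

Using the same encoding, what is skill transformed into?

Each pair mirrors across the alphabet (l↔o, e↔v, s↔h): positions sum to 25. Letters are reflected about the middle of the alphabet (position → 25−position): Atbash.
On skill: s↔h, k↔p, i↔r, l↔o, l↔o.

hproo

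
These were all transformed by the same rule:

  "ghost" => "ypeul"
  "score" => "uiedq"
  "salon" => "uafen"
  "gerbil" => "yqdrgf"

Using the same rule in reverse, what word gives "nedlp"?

g(6)→y(24) and h(7)→p(15) fit y≡17x+0 (mod 26); the inverse of 17 mod 26 is 23. Treating letters as 0–25, the rule is x ↦ 17x + 0 (mod 26).
Undoing it on nedlp: n(13)→23·(13−0)≡13=n; e(4)→23·(4−0)≡14=o; d(3)→23·(3−0)≡17=r; l(11)→23·(11−0)≡19=t; p(15)→23·(15−0)≡7=h (all mod 26).

north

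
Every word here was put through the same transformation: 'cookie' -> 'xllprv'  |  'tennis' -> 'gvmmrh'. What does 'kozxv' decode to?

This is the alphabet-reversal cipher (Atbash): a becomes z, b becomes y, etc.
Undoing it on kozxv: k↔p, o↔l, z↔a, x↔c, v↔e.

place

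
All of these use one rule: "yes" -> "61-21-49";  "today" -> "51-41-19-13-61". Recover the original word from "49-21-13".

sea

The formula is n = 2×(alphabet index, a=1) + 11.
Undoing it on 49-21-13: 49→(49−11)÷2=19=s, 21→(21−11)÷2=5=e, 13→(13−11)÷2=1=a.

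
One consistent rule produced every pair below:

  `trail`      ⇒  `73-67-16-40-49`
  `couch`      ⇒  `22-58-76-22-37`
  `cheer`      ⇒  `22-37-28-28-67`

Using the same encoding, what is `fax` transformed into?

31-16-85

The formula is n = 3×(alphabet index, a=1) + 13.
For fax: f=6→31, a=1→16, x=24→85.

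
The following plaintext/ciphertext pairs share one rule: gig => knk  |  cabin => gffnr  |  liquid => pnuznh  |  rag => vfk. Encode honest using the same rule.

The rule splits by letter class: vowels +5, consonants +4.
For honest: h(cons)+4=l, o(vowel)+5=t, n(cons)+4=r, e(vowel)+5=j, s(cons)+4=w, t(cons)+4=x.

ltrjwx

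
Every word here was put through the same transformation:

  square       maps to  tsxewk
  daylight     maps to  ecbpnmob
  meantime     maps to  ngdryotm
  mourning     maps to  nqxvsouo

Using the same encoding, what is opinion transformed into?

prlrnuu

Each letter shifts forward by (position + 1), i.e. 1, 2, 3, … — the shift grows by one for each successive letter.
On opinion: o+1=p, p+2=r, i+3=l, n+4=r, i+5=n, o+6=u, n+7=u.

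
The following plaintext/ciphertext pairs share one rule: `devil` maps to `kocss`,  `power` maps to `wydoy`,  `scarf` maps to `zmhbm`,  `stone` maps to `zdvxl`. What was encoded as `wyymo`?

Shifts by position in devil: pos 0: d→k (+7), pos 1: e→o (+10), pos 2: v→c (+7), pos 3: i→s (+10) — repeating every 2. The shifts repeat in a cycle of length 2: positions 0,1,… shift by +7, +10, then the pattern repeats.
Decoding wyymo: w−7=p, y−10=o, y−7=r, m−10=c, o−7=h.

porch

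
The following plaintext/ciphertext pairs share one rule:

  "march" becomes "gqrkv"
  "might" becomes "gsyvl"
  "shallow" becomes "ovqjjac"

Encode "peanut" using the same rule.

xeqdil

m(12)→g(6) and a(0)→q(16) fit y≡23x+16 (mod 26); the inverse of 23 mod 26 is 17. This is an affine cipher: with a=0,…,z=25, each position x becomes (23x+16) mod 26.
Applying it to peanut: p(15)→23·15+16≡23=x; e(4)→23·4+16≡4=e; a(0)→23·0+16≡16=q; n(13)→23·13+16≡3=d; u(20)→23·20+16≡8=i; t(19)→23·19+16≡11=l (all mod 26).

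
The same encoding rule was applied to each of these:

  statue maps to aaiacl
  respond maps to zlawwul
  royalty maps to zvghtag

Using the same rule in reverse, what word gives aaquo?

sting

It's a Vigenère-style cipher with numeric key [8,7]: position i shifts by key[i mod 2].
Reversing it on aaquo: a−8=s, a−7=t, q−8=i, u−7=n, o−8=g.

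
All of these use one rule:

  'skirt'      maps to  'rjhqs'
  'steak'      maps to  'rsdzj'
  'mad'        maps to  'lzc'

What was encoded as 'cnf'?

Compare letters: s→r is +25, k→j is +25, i→h is +25 — a constant shift. It's a constant shift of +25 (ROT25).
Decoding cnf: c−25=d, n−25=o, f−25=g.

dog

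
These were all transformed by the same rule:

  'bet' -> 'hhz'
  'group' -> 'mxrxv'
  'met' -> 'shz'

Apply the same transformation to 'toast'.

The shift depends on letter class: consonant b→h is +6, but vowel e→h is +3. Vowels shift forward by 3 and consonants shift forward by 6.
On toast: t(cons)+6=z, o(vowel)+3=r, a(vowel)+3=d, s(cons)+6=y, t(cons)+6=z.

zrdyz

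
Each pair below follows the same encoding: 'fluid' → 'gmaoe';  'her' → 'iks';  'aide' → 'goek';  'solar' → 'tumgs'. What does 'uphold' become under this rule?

The shift depends on letter class: consonant f→g is +1, but vowel u→a is +6. The rule splits by letter class: vowels +6, consonants +1.
For uphold: u(vowel)+6=a, p(cons)+1=q, h(cons)+1=i, o(vowel)+6=u, l(cons)+1=m, d(cons)+1=e.

aqiume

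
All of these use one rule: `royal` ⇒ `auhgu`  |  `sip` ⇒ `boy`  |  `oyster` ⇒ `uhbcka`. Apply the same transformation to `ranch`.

agwlq

The shift depends on letter class: consonant r→a is +9, but vowel o→u is +6. Vowels shift forward by 6 and consonants shift forward by 9.
Applying it to ranch: r(cons)+9=a, a(vowel)+6=g, n(cons)+9=w, c(cons)+9=l, h(cons)+9=q.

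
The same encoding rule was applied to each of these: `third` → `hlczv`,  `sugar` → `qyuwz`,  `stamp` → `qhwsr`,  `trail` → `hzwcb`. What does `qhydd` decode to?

t(19)→h(7) and h(7)→l(11) fit y≡17x+22 (mod 26); the inverse of 17 mod 26 is 23. Treating letters as 0–25, the rule is x ↦ 17x + 22 (mod 26).
Undoing it on qhydd: q(16)→23·(16−22)≡18=s; h(7)→23·(7−22)≡19=t; y(24)→23·(24−22)≡20=u; d(3)→23·(3−22)≡5=f; d(3)→23·(3−22)≡5=f (all mod 26).

stuff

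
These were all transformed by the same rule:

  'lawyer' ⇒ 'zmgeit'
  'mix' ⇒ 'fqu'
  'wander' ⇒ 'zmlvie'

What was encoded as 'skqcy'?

The output letters match the input read backwards, each shifted +8: lawyer reversed is reywal. The word is reversed, then every letter is shifted forward by 8.
Reversing it on skqcy: shift back: s−8=k, k−8=c, q−8=i, c−8=u, y−8=q → kciuq; then reverse → quick.

quick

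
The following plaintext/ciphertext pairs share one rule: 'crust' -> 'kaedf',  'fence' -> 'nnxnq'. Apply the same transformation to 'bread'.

jaolp

In crust: c→k is +8, r→a is +9, u→e is +10, s→d is +11 — the shift increases by 1 each position. Letter i (0-indexed) is shifted by i+8, so successive shifts are 8, 9, 10, ….
On bread: b+8=j, r+9=a, e+10=o, a+11=l, d+12=p.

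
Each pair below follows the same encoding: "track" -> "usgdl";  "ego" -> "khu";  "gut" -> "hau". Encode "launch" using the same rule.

The shift depends on letter class: consonant t→u is +1, but vowel a→g is +6. The rule splits by letter class: vowels +6, consonants +1.
On launch: l(cons)+1=m, a(vowel)+6=g, u(vowel)+6=a, n(cons)+1=o, c(cons)+1=d, h(cons)+1=i.

mgaodi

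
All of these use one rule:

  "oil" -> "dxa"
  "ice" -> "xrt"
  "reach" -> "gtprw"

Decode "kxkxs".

Compare letters: o→d is +15, i→x is +15, l→a is +15 — a constant shift. Every letter moves 15 places later in the alphabet, wrapping around z→a.
Decoding kxkxs: k−15=v, x−15=i, k−15=v, x−15=i, s−15=d.

vivid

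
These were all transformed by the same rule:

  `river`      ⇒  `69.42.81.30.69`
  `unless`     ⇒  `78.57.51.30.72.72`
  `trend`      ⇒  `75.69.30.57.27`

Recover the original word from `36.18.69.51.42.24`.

garlic

The formula is n = 3×(alphabet index, a=1) + 15.
Reversing it on 36.18.69.51.42.24: 36→(36−15)÷3=7=g, 18→(18−15)÷3=1=a, 69→(69−15)÷3=18=r, 51→(51−15)÷3=12=l, 42→(42−15)÷3=9=i, 24→(24−15)÷3=3=c.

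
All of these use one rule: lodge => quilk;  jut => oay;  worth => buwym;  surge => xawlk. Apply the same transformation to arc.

gwh

The shift depends on letter class: consonant l→q is +5, but vowel o→u is +6. Vowels shift forward by 6 and consonants shift forward by 5.
For arc: a(vowel)+6=g, r(cons)+5=w, c(cons)+5=h.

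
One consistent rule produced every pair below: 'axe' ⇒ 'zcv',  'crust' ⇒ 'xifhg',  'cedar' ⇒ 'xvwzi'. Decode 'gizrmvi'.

Each pair mirrors across the alphabet (a↔z, x↔c, e↔v): positions sum to 25. This is the alphabet-reversal cipher (Atbash): a becomes z, b becomes y, etc.
Undoing it on gizrmvi: g↔t, i↔r, z↔a, r↔i, m↔n, v↔e, i↔r.

trainer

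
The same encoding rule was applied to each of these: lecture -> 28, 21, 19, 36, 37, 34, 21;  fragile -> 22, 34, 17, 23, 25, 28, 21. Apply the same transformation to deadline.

20, 21, 17, 20, 28, 25, 30, 21

The number is (letter's place in the alphabet, a=1) + 16.
For deadline: d=4→20, e=5→21, a=1→17, d=4→20, l=12→28, i=9→25, n=14→30, e=5→21.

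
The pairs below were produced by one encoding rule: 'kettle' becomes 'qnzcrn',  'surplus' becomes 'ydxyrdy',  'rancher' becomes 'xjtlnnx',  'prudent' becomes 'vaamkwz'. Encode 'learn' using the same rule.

A repeating key of period 2 is used — shifts +6, +9 over and over.
For learn: l+6=r, e+9=n, a+6=g, r+9=a, n+6=t.

rngat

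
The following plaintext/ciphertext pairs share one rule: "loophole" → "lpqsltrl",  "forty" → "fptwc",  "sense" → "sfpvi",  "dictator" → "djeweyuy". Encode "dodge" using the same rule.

In loophole: l→l is +0, o→p is +1, o→q is +2, p→s is +3 — the shift increases by 1 each position. The shift increases by 1 at each position, starting from +0: 0, 1, 2, ….
Applying it to dodge: d+0=d, o+1=p, d+2=f, g+3=j, e+4=i.

dpfji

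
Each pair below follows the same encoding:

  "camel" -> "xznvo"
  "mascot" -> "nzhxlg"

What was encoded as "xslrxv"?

This is the alphabet-reversal cipher (Atbash): a becomes z, b becomes y, etc.
Decoding xslrxv: x↔c, s↔h, l↔o, r↔i, x↔c, v↔e.

choice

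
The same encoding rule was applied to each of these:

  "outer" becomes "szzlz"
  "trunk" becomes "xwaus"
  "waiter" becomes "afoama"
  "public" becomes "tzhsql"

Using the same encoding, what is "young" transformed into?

In outer: o→s is +4, u→z is +5, t→z is +6, e→l is +7 — the shift increases by 1 each position. Each letter shifts forward by (position + 4), i.e. 4, 5, 6, … — the shift grows by one for each successive letter.
On young: y+4=c, o+5=t, u+6=a, n+7=u, g+8=o.

ctauo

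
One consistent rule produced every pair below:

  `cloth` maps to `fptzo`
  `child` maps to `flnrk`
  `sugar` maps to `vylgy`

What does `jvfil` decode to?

grace

In cloth: c→f is +3, l→p is +4, o→t is +5, t→z is +6 — the shift increases by 1 each position. Letter i (0-indexed) is shifted by i+3, so successive shifts are 3, 4, 5, ….
Decoding jvfil: j−3=g, v−4=r, f−5=a, i−6=c, l−7=e.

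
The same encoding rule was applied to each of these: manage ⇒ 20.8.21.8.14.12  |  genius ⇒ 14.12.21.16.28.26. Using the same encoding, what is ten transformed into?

27.12.21

m is letter #13 and maps to 20: an offset of 7. The number is (letter's place in the alphabet, a=1) + 7.
On ten: t=20→27, e=5→12, n=14→21.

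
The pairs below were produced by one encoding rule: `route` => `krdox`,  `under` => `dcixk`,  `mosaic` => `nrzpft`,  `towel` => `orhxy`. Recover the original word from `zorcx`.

stone

r(17)→k(10) and o(14)→r(17) fit y≡15x+15 (mod 26); the inverse of 15 mod 26 is 7. Treating letters as 0–25, the rule is x ↦ 15x + 15 (mod 26).
Decoding zorcx: z(25)→7·(25−15)≡18=s; o(14)→7·(14−15)≡19=t; r(17)→7·(17−15)≡14=o; c(2)→7·(2−15)≡13=n; x(23)→7·(23−15)≡4=e (all mod 26).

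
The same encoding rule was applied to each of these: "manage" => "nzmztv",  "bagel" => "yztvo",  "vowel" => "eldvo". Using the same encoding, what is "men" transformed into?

Each pair mirrors across the alphabet (m↔n, a↔z, n↔m): positions sum to 25. Letters are reflected about the middle of the alphabet (position → 25−position): Atbash.
For men: m↔n, e↔v, n↔m.

nvm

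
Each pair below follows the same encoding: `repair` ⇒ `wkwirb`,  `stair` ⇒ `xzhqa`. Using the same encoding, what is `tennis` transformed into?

Letter i (0-indexed) is shifted by i+5, so successive shifts are 5, 6, 7, ….
On tennis: t+5=y, e+6=k, n+7=u, n+8=v, i+9=r, s+10=c.

ykuvrc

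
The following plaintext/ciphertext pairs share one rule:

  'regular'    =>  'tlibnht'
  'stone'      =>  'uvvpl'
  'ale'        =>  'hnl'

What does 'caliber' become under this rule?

The shift depends on letter class: consonant r→t is +2, but vowel e→l is +7. Two shifts are in play — +7 for a/e/i/o/u, +2 for every other letter.
Applying it to caliber: c(cons)+2=e, a(vowel)+7=h, l(cons)+2=n, i(vowel)+7=p, b(cons)+2=d, e(vowel)+7=l, r(cons)+2=t.

ehnpdlt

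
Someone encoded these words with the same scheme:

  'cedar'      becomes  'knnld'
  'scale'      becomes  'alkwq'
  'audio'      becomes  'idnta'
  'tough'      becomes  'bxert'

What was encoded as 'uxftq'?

In cedar: c→k is +8, e→n is +9, d→n is +10, a→l is +11 — the shift increases by 1 each position. The shift increases by 1 at each position, starting from +8: 8, 9, 10, ….
Decoding uxftq: u−8=m, x−9=o, f−10=v, t−11=i, q−12=e.

movie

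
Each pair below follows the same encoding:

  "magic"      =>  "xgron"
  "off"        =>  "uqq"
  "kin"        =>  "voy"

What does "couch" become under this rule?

nuans

Vowels shift forward by 6 and consonants shift forward by 11.
For couch: c(cons)+11=n, o(vowel)+6=u, u(vowel)+6=a, c(cons)+11=n, h(cons)+11=s.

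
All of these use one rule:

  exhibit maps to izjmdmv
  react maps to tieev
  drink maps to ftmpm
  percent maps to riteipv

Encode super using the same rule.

uyrit

The shift depends on letter class: consonant x→z is +2, but vowel e→i is +4. Two shifts are in play — +4 for a/e/i/o/u, +2 for every other letter.
Applying it to super: s(cons)+2=u, u(vowel)+4=y, p(cons)+2=r, e(vowel)+4=i, r(cons)+2=t.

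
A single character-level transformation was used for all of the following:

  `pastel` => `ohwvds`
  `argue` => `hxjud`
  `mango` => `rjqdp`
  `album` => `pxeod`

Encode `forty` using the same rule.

bwuri

The output letters match the input read backwards, each shifted +3: pastel reversed is letsap. The word is reversed, then every letter is shifted forward by 3.
For forty: reverse → ytrof; then shift: y+3=b, t+3=w, r+3=u, o+3=r, f+3=i.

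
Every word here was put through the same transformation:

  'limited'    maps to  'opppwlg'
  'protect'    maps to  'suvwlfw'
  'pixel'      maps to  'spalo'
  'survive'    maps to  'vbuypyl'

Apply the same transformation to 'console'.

fvqvvol

The shift depends on letter class: consonant l→o is +3, but vowel i→p is +7. Vowels shift forward by 7 and consonants shift forward by 3.
Applying it to console: c(cons)+3=f, o(vowel)+7=v, n(cons)+3=q, s(cons)+3=v, o(vowel)+7=v, l(cons)+3=o, e(vowel)+7=l.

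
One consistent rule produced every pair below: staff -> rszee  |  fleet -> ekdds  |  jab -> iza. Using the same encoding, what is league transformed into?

kdzftd

Compare letters: s→r is +25, t→s is +25, a→z is +25 — a constant shift. This is a Caesar cipher with shift 25.
For league: l+25=k, e+25=d, a+25=z, g+25=f, u+25=t, e+25=d.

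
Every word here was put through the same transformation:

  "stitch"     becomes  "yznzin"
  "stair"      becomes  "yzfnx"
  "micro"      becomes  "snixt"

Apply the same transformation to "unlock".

Two shifts are in play — +5 for a/e/i/o/u, +6 for every other letter.
For unlock: u(vowel)+5=z, n(cons)+6=t, l(cons)+6=r, o(vowel)+5=t, c(cons)+6=i, k(cons)+6=q.

ztrtiq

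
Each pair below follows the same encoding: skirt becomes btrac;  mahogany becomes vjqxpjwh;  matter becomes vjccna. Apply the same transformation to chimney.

lqrvwnh

It's a constant shift of +9 (ROT9).
For chimney: c+9=l, h+9=q, i+9=r, m+9=v, n+9=w, e+9=n, y+9=h.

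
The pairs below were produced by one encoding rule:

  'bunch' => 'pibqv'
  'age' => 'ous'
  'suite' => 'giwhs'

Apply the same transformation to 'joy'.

This is a Caesar cipher with shift 14.
On joy: j+14=x, o+14=c, y+14=m.

xcm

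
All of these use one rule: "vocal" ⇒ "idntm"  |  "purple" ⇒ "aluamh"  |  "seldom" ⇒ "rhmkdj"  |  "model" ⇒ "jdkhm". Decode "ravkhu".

spider

v(21)→i(8) and o(14)→d(3) fit y≡23x+19 (mod 26); the inverse of 23 mod 26 is 17. Treating letters as 0–25, the rule is x ↦ 23x + 19 (mod 26).
Decoding ravkhu: r(17)→17·(17−19)≡18=s; a(0)→17·(0−19)≡15=p; v(21)→17·(21−19)≡8=i; k(10)→17·(10−19)≡3=d; h(7)→17·(7−19)≡4=e; u(20)→17·(20−19)≡17=r (all mod 26).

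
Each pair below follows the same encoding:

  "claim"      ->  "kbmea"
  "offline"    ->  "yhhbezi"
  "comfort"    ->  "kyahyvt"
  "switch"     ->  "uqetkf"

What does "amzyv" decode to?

manor

This is an affine cipher: with a=0,…,z=25, each position x becomes (25x+12) mod 26.
Undoing it on amzyv: a(0)→25·(0−12)≡12=m; m(12)→25·(12−12)≡0=a; z(25)→25·(25−12)≡13=n; y(24)→25·(24−12)≡14=o; v(21)→25·(21−12)≡17=r (all mod 26).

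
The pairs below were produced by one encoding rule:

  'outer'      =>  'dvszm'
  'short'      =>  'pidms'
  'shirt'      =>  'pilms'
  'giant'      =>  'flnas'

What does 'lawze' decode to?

This is an affine cipher: with a=0,…,z=25, each position x becomes (3x+13) mod 26.
Reversing it on lawze: l(11)→9·(11−13)≡8=i; a(0)→9·(0−13)≡13=n; w(22)→9·(22−13)≡3=d; z(25)→9·(25−13)≡4=e; e(4)→9·(4−13)≡23=x (all mod 26).

index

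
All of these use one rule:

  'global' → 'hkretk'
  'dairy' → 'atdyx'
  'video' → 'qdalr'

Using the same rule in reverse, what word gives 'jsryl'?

shore

This is an affine cipher: with a=0,…,z=25, each position x becomes (11x+19) mod 26.
Undoing it on jsryl: j(9)→19·(9−19)≡18=s; s(18)→19·(18−19)≡7=h; r(17)→19·(17−19)≡14=o; y(24)→19·(24−19)≡17=r; l(11)→19·(11−19)≡4=e (all mod 26).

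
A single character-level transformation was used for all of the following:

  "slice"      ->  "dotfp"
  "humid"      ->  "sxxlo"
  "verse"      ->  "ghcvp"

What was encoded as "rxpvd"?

guess

Shifts by position in slice: pos 0: s→d (+11), pos 1: l→o (+3), pos 2: i→t (+11), pos 3: c→f (+3) — repeating every 2. The shifts repeat in a cycle of length 2: positions 0,1,… shift by +11, +3, then the pattern repeats.
Undoing it on rxpvd: r−11=g, x−3=u, p−11=e, v−3=s, d−11=s.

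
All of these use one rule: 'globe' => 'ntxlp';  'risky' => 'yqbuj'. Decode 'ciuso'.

valid

In globe: g→n is +7, l→t is +8, o→x is +9, b→l is +10 — the shift increases by 1 each position. Letter i (0-indexed) is shifted by i+7, so successive shifts are 7, 8, 9, ….
Decoding ciuso: c−7=v, i−8=a, u−9=l, s−10=i, o−11=d.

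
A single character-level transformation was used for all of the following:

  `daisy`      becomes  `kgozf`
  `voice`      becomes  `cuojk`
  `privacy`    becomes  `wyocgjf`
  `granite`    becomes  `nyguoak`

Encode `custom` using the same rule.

jazaut

The shift depends on letter class: consonant d→k is +7, but vowel a→g is +6. The rule splits by letter class: vowels +6, consonants +7.
On custom: c(cons)+7=j, u(vowel)+6=a, s(cons)+7=z, t(cons)+7=a, o(vowel)+6=u, m(cons)+7=t.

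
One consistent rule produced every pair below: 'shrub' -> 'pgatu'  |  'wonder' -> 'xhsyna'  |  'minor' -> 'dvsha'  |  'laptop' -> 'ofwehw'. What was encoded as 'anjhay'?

This is an affine cipher: with a=0,…,z=25, each position x becomes (15x+5) mod 26.
Reversing it on anjhay: a(0)→7·(0−5)≡17=r; n(13)→7·(13−5)≡4=e; j(9)→7·(9−5)≡2=c; h(7)→7·(7−5)≡14=o; a(0)→7·(0−5)≡17=r; y(24)→7·(24−5)≡3=d (all mod 26).

record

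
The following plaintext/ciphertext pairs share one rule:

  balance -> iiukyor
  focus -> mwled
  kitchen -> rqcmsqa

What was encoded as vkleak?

In balance: b→i is +7, a→i is +8, l→u is +9, a→k is +10 — the shift increases by 1 each position. Letter i (0-indexed) is shifted by i+7, so successive shifts are 7, 8, 9, ….
Decoding vkleak: v−7=o, k−8=c, l−9=c, e−10=u, a−11=p, k−12=y.

occupy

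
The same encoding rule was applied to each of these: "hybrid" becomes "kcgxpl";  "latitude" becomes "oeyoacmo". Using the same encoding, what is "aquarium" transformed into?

duzgyqdw

Letter i (0-indexed) is shifted by i+3, so successive shifts are 3, 4, 5, ….
Applying it to aquarium: a+3=d, q+4=u, u+5=z, a+6=g, r+7=y, i+8=q, u+9=d, m+10=w.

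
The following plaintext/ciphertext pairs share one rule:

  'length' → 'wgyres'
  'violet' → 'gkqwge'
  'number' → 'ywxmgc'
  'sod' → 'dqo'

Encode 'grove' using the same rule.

Two shifts are in play — +2 for a/e/i/o/u, +11 for every other letter.
For grove: g(cons)+11=r, r(cons)+11=c, o(vowel)+2=q, v(cons)+11=g, e(vowel)+2=g.

rcqgg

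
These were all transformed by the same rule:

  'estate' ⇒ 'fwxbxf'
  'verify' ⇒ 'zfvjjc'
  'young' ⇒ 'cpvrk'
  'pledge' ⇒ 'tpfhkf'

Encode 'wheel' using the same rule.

alffp

The shift depends on letter class: consonant s→w is +4, but vowel e→f is +1. Two shifts are in play — +1 for a/e/i/o/u, +4 for every other letter.
Applying it to wheel: w(cons)+4=a, h(cons)+4=l, e(vowel)+1=f, e(vowel)+1=f, l(cons)+4=p.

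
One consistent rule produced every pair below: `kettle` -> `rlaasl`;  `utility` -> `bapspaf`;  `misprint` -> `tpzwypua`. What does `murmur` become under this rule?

tbytby

Compare letters: k→r is +7, e→l is +7, t→a is +7 — a constant shift. It's a constant shift of +7 (ROT7).
On murmur: m+7=t, u+7=b, r+7=y, m+7=t, u+7=b, r+7=y.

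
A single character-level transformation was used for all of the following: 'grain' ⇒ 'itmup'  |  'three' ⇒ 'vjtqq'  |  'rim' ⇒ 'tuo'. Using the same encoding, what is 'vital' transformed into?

xuvmn

Vowels shift forward by 12 and consonants shift forward by 2.
For vital: v(cons)+2=x, i(vowel)+12=u, t(cons)+2=v, a(vowel)+12=m, l(cons)+2=n.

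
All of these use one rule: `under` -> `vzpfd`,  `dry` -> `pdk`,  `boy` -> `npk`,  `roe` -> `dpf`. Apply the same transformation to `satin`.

The shift depends on letter class: consonant n→z is +12, but vowel u→v is +1. Two shifts are in play — +1 for a/e/i/o/u, +12 for every other letter.
For satin: s(cons)+12=e, a(vowel)+1=b, t(cons)+12=f, i(vowel)+1=j, n(cons)+12=z.

ebfjz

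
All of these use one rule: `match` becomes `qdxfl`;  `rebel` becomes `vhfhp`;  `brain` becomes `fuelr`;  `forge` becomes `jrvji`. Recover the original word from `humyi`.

Shifts by position in match: pos 0: m→q (+4), pos 1: a→d (+3), pos 2: t→x (+4), pos 3: c→f (+3) — repeating every 2. It's a Vigenère-style cipher with numeric key [4,3]: position i shifts by key[i mod 2].
Reversing it on humyi: h−4=d, u−3=r, m−4=i, y−3=v, i−4=e.

drive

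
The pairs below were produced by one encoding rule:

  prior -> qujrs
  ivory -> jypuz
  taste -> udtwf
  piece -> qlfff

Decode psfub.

Shifts by position in prior: pos 0: p→q (+1), pos 1: r→u (+3), pos 2: i→j (+1), pos 3: o→r (+3) — repeating every 2. The shifts repeat in a cycle of length 2: positions 0,1,… shift by +1, +3, then the pattern repeats.
Undoing it on psfub: p−1=o, s−3=p, f−1=e, u−3=r, b−1=a.

opera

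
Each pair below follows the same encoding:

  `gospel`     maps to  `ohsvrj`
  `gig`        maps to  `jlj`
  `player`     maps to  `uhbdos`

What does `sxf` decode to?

Two steps: reverse the string, then apply a Caesar shift of +3.
Decoding sxf: shift back: s−3=p, x−3=u, f−3=c → puc; then reverse → cup.

cup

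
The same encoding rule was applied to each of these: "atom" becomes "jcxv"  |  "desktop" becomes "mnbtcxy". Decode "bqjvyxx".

shampoo

Each letter is shifted forward by 9 in the alphabet (a Caesar shift of +9).
Reversing it on bqjvyxx: b−9=s, q−9=h, j−9=a, v−9=m, y−9=p, x−9=o, x−9=o.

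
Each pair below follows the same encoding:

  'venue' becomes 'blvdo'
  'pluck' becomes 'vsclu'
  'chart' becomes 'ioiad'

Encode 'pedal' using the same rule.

In venue: v→b is +6, e→l is +7, n→v is +8, u→d is +9 — the shift increases by 1 each position. Each letter shifts forward by (position + 6), i.e. 6, 7, 8, … — the shift grows by one for each successive letter.
On pedal: p+6=v, e+7=l, d+8=l, a+9=j, l+10=v.

vlljv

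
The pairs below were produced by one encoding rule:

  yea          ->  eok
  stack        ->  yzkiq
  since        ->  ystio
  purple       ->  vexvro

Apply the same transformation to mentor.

The shift depends on letter class: consonant y→e is +6, but vowel e→o is +10. Two shifts are in play — +10 for a/e/i/o/u, +6 for every other letter.
On mentor: m(cons)+6=s, e(vowel)+10=o, n(cons)+6=t, t(cons)+6=z, o(vowel)+10=y, r(cons)+6=x.

sotzyx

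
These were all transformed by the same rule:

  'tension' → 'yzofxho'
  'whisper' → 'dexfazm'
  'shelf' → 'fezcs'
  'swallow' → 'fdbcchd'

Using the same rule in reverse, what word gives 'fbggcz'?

saddle

t(19)→y(24) and e(4)→z(25) fit y≡19x+1 (mod 26); the inverse of 19 mod 26 is 11. Each letter's alphabet position (a=0..z=25) is mapped through 19·x+1 mod 26 — an affine cipher.
Undoing it on fbggcz: f(5)→11·(5−1)≡18=s; b(1)→11·(1−1)≡0=a; g(6)→11·(6−1)≡3=d; g(6)→11·(6−1)≡3=d; c(2)→11·(2−1)≡11=l; z(25)→11·(25−1)≡4=e (all mod 26).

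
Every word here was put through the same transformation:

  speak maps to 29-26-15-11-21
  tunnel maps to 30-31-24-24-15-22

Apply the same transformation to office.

s is letter #19 and maps to 29: an offset of 10. Letters become their 1-based position plus 10 (so a→11, b→12, …).
On office: o=15→25, f=6→16, f=6→16, i=9→19, c=3→13, e=5→15.

25-16-16-19-13-15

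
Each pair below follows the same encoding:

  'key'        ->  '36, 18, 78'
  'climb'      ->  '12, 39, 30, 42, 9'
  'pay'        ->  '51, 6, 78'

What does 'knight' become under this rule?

k(#11)→36 and e(#5)→18: differences scale by 3, so n = 3·pos + 3. Each letter becomes 3×(its alphabet position, a=1..z=26) + 3.
Applying it to knight: k=11→36, n=14→45, i=9→30, g=7→24, h=8→27, t=20→63.

36, 45, 30, 24, 27, 63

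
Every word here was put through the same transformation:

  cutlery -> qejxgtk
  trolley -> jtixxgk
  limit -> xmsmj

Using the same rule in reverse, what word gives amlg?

aide

c(2)→q(16) and u(20)→e(4) fit y≡21x+0 (mod 26); the inverse of 21 mod 26 is 5. This is an affine cipher: with a=0,…,z=25, each position x becomes (21x+0) mod 26.
Reversing it on amlg: a(0)→5·(0−0)≡0=a; m(12)→5·(12−0)≡8=i; l(11)→5·(11−0)≡3=d; g(6)→5·(6−0)≡4=e (all mod 26).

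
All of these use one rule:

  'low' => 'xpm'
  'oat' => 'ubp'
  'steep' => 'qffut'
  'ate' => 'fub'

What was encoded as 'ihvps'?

rough

The output letters match the input read backwards, each shifted +1: low reversed is wol. Two steps: reverse the string, then apply a Caesar shift of +1.
Reversing it on ihvps: shift back: i−1=h, h−1=g, v−1=u, p−1=o, s−1=r → hguor; then reverse → rough.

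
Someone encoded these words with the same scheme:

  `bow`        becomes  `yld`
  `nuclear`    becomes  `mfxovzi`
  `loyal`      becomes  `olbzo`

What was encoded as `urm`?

Each pair mirrors across the alphabet (b↔y, o↔l, w↔d): positions sum to 25. This is the alphabet-reversal cipher (Atbash): a becomes z, b becomes y, etc.
Undoing it on urm: u↔f, r↔i, m↔n.

fin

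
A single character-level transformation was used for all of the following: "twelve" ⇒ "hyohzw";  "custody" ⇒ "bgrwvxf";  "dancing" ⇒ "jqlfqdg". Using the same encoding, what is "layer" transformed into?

The output letters match the input read backwards, each shifted +3: twelve reversed is evlewt. Read the word backwards and shift each letter +3.
Applying it to layer: reverse → reyal; then shift: r+3=u, e+3=h, y+3=b, a+3=d, l+3=o.

uhbdo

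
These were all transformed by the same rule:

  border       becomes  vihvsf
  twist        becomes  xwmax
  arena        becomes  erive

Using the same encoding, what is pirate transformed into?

ixevmt

Read the word backwards and shift each letter +4.
On pirate: reverse → etarip; then shift: e+4=i, t+4=x, a+4=e, r+4=v, i+4=m, p+4=t.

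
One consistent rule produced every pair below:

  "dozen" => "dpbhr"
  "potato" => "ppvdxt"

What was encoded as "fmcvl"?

flash

In dozen: d→d is +0, o→p is +1, z→b is +2, e→h is +3 — the shift increases by 1 each position. Each letter shifts forward by its position index (0, 1, 2, …) — the shift grows by one for each successive letter.
Decoding fmcvl: f−0=f, m−1=l, c−2=a, v−3=s, l−4=h.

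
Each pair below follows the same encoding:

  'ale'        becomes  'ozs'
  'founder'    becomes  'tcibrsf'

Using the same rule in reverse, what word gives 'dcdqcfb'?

popcorn

Compare letters: a→o is +14, l→z is +14, e→s is +14 — a constant shift. Every letter moves 14 places later in the alphabet, wrapping around z→a.
Undoing it on dcdqcfb: d−14=p, c−14=o, d−14=p, q−14=c, c−14=o, f−14=r, b−14=n.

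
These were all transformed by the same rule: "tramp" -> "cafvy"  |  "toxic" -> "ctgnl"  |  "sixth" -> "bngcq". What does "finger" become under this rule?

onwpja

The rule splits by letter class: vowels +5, consonants +9.
For finger: f(cons)+9=o, i(vowel)+5=n, n(cons)+9=w, g(cons)+9=p, e(vowel)+5=j, r(cons)+9=a.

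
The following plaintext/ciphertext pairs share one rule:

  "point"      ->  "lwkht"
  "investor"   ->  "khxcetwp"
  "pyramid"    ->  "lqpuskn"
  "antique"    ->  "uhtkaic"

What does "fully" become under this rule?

p(15)→l(11) and o(14)→w(22) fit y≡15x+20 (mod 26); the inverse of 15 mod 26 is 7. Treating letters as 0–25, the rule is x ↦ 15x + 20 (mod 26).
Applying it to fully: f(5)→15·5+20≡17=r; u(20)→15·20+20≡8=i; l(11)→15·11+20≡3=d; l(11)→15·11+20≡3=d; y(24)→15·24+20≡16=q (all mod 26).

riddq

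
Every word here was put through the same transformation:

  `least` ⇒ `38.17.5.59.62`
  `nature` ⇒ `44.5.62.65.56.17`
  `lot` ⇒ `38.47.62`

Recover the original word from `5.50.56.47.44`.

Each letter becomes 3×(its alphabet position, a=1..z=26) + 2.
Reversing it on 5.50.56.47.44: 5→(5−2)÷3=1=a, 50→(50−2)÷3=16=p, 56→(56−2)÷3=18=r, 47→(47−2)÷3=15=o, 44→(44−2)÷3=14=n.

apron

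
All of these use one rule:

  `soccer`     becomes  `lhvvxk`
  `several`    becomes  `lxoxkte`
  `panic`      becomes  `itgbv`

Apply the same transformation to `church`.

vankva

Compare letters: s→l is +19, o→h is +19, c→v is +19 — a constant shift. This is a Caesar cipher with shift 19.
For church: c+19=v, h+19=a, u+19=n, r+19=k, c+19=v, h+19=a.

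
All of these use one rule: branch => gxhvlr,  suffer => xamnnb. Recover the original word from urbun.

In branch: b→g is +5, r→x is +6, a→h is +7, n→v is +8 — the shift increases by 1 each position. Each letter shifts forward by (position + 5), i.e. 5, 6, 7, … — the shift grows by one for each successive letter.
Reversing it on urbun: u−5=p, r−6=l, b−7=u, u−8=m, n−9=e.

plume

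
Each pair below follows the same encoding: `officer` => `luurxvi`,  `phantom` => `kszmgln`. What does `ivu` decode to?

Each pair mirrors across the alphabet (o↔l, f↔u, f↔u): positions sum to 25. Letters are reflected about the middle of the alphabet (position → 25−position): Atbash.
Undoing it on ivu: i↔r, v↔e, u↔f.

ref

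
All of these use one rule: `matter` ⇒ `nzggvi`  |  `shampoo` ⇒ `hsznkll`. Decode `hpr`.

Each letter is replaced by its mirror in the alphabet: a↔z, b↔y, c↔x, and so on (the Atbash cipher).
Decoding hpr: h↔s, p↔k, r↔i.

ski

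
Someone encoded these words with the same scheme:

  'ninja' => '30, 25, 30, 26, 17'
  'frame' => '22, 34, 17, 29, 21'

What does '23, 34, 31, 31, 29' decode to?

The number is (letter's place in the alphabet, a=1) + 16.
Reversing it on 23, 34, 31, 31, 29: 23→(23−16)÷1=7=g, 34→(34−16)÷1=18=r, 31→(31−16)÷1=15=o, 31→(31−16)÷1=15=o, 29→(29−16)÷1=13=m.

groom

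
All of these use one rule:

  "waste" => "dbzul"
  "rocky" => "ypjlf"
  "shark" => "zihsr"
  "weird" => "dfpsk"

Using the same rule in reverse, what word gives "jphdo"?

It's a Vigenère-style cipher with numeric key [7,1]: position i shifts by key[i mod 2].
Undoing it on jphdo: j−7=c, p−1=o, h−7=a, d−1=c, o−7=h.

coach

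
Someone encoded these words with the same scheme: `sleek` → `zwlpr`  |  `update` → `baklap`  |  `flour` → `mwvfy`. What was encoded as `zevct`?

storm

Shifts by position in sleek: pos 0: s→z (+7), pos 1: l→w (+11), pos 2: e→l (+7), pos 3: e→p (+11) — repeating every 2. It's a Vigenère-style cipher with numeric key [7,11]: position i shifts by key[i mod 2].
Decoding zevct: z−7=s, e−11=t, v−7=o, c−11=r, t−7=m.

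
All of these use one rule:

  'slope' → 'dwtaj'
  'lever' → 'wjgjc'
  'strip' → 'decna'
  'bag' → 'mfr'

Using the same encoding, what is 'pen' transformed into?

The shift depends on letter class: consonant s→d is +11, but vowel o→t is +5. Two shifts are in play — +5 for a/e/i/o/u, +11 for every other letter.
For pen: p(cons)+11=a, e(vowel)+5=j, n(cons)+11=y.

ajy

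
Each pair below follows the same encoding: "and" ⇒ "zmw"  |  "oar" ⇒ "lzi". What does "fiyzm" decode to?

urban

Letters are reflected about the middle of the alphabet (position → 25−position): Atbash.
Reversing it on fiyzm: f↔u, i↔r, y↔b, z↔a, m↔n.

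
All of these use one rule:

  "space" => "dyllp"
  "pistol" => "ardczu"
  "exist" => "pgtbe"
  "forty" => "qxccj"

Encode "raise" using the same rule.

Shifts by position in space: pos 0: s→d (+11), pos 1: p→y (+9), pos 2: a→l (+11), pos 3: c→l (+9) — repeating every 2. The shifts repeat in a cycle of length 2: positions 0,1,… shift by +11, +9, then the pattern repeats.
For raise: r+11=c, a+9=j, i+11=t, s+9=b, e+11=p.

cjtbp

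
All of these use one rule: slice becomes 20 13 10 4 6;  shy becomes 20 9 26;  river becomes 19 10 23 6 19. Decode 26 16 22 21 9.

youth

s is letter #19 and maps to 20: an offset of 1. The number is (letter's place in the alphabet, a=1) + 1.
Reversing it on 26 16 22 21 9: 26→(26−1)÷1=25=y, 16→(16−1)÷1=15=o, 22→(22−1)÷1=21=u, 21→(21−1)÷1=20=t, 9→(9−1)÷1=8=h.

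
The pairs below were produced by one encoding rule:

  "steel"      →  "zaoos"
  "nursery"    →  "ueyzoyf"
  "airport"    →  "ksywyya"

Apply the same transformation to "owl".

yds

The shift depends on letter class: consonant s→z is +7, but vowel e→o is +10. The rule splits by letter class: vowels +10, consonants +7.
Applying it to owl: o(vowel)+10=y, w(cons)+7=d, l(cons)+7=s.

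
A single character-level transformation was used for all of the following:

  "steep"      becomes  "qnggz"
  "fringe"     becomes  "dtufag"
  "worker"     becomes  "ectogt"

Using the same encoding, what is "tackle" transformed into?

Each letter's alphabet position (a=0..z=25) is mapped through 23·x+18 mod 26 — an affine cipher.
For tackle: t(19)→23·19+18≡13=n; a(0)→23·0+18≡18=s; c(2)→23·2+18≡12=m; k(10)→23·10+18≡14=o; l(11)→23·11+18≡11=l; e(4)→23·4+18≡6=g (all mod 26).

nsmolg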